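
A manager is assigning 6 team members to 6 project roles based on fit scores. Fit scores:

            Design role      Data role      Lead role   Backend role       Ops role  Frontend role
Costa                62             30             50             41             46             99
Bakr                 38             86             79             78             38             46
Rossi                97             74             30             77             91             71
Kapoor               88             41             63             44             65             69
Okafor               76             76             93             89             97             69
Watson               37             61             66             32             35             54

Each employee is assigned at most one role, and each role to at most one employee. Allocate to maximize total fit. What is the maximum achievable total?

Treat this as an assignment problem: match each employee to one role.
Optimal: Costa→Frontend role (99 pts), Bakr→Data role (86 pts), Rossi→Ops role (91 pts), Kapoor→Design role (88 pts), Okafor→Backend role (89 pts), Watson→Lead role (66 pts) — total 99+86+91+88+89+66 = 519 pts.
Row-greedy (each employee in turn takes its best remaining role) gives 472 pts, worse by 47.

Maximum total: 519 pts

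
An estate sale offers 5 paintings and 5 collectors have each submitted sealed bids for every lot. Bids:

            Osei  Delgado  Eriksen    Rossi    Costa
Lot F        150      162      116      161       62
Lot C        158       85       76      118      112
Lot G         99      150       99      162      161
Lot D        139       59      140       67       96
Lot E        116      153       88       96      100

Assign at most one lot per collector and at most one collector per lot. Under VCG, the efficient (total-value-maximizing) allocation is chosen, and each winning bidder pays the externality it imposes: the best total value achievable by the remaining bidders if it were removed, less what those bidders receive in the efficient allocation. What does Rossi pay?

Rossi pays $9.

Efficient allocation: Osei→Lot C ($158), Delgado→Lot E ($153), Eriksen→Lot D ($140), Rossi→Lot F ($161), Costa→Lot G ($161); total welfare W = $773.
Rossi receives Lot F at value $161, so the others get W − 161 = $612.
Without Rossi: best allocation of the remaining 4 bidders over all 5 lots is Osei→Lot C ($158), Delgado→Lot F ($162), Eriksen→Lot D ($140), Costa→Lot G ($161), total $621.
VCG payment = (others' best without Rossi) − (others' welfare with Rossi) = 621 − 612 = $9.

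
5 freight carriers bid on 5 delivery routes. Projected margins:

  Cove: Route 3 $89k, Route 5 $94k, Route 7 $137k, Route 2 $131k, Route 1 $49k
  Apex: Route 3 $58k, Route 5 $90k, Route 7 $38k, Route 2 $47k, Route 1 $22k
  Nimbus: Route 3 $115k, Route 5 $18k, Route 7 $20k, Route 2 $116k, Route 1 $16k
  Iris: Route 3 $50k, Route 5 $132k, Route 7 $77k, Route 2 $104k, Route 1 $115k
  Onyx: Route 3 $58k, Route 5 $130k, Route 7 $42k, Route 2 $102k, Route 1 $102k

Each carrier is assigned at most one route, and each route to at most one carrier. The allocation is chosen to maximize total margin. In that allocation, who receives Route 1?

Iris receives Route 1.

Optimal: Cove→Route 7 ($137k), Apex→Route 5 ($90k), Nimbus→Route 3 ($115k), Iris→Route 1 ($115k), Onyx→Route 2 ($102k) — total 137+90+115+115+102 = $559k.
Iris's own top route is Route 5 ($132k), but forcing Iris→Route 5 and reassigning the rest optimally gives only $545k — worse by 14.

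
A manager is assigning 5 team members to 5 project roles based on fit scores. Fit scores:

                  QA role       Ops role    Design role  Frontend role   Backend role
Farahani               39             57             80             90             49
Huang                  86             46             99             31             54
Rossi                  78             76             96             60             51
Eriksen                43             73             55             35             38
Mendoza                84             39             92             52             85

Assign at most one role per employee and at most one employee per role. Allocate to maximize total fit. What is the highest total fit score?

Maximum total: 430 pts

Optimal: Farahani→Frontend role (90 pts), Huang→QA role (86 pts), Rossi→Design role (96 pts), Eriksen→Ops role (73 pts), Mendoza→Backend role (85 pts) — total 90+86+96+73+85 = 430 pts.
Row-greedy (each employee in turn takes its best remaining role) gives 425 pts, worse by 5.
Next-best assignment: Farahani→Frontend role, Huang→Design role, Rossi→QA role, Eriksen→Ops role, Mendoza→Backend role = 425 pts.
Swapping Eriksen↔Mendoza (Eriksen→Backend role 38 pts, Mendoza→Ops role 39 pts) loses 81.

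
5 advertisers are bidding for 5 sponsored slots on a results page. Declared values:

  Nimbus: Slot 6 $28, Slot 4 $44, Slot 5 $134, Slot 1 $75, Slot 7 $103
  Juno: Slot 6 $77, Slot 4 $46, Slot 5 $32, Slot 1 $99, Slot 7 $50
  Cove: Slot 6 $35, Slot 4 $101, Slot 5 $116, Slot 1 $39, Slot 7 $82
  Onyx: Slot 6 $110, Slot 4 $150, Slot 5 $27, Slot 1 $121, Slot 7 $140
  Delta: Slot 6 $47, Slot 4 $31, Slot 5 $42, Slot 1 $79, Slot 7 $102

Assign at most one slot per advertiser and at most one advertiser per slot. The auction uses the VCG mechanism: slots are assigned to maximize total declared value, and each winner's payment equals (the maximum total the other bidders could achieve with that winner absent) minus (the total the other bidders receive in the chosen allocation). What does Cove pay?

Cove pays $40.

Efficient allocation: Nimbus→Slot 5 ($134), Juno→Slot 1 ($99), Cove→Slot 4 ($101), Onyx→Slot 6 ($110), Delta→Slot 7 ($102); total welfare W = $546.
Cove receives Slot 4 at value $101, so the others get W − 101 = $445.
Without Cove: best allocation of the remaining 4 bidders over all 5 slots is Nimbus→Slot 5 ($134), Juno→Slot 1 ($99), Onyx→Slot 4 ($150), Delta→Slot 7 ($102), total $485.
VCG payment = (others' best without Cove) − (others' welfare with Cove) = 485 − 445 = $40.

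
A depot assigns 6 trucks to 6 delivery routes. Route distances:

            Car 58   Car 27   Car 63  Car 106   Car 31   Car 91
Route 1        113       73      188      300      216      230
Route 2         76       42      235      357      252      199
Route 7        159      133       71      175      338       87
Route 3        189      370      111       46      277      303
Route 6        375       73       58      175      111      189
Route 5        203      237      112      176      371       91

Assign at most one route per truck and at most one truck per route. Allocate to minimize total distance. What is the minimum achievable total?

Treat this as an assignment problem: match each truck to one route.
Optimal: Car 58→Route 2 (76 km), Car 27→Route 1 (73 km), Car 63→Route 7 (71 km), Car 106→Route 3 (46 km), Car 31→Route 6 (111 km), Car 91→Route 5 (91 km) — total 76+73+71+46+111+91 = 468 km.
Row-greedy (each truck in turn takes its cheapest remaining route) gives 682 km, worse by 214.
Next-best assignment: Car 58→Route 1, Car 27→Route 2, Car 63→Route 7, Car 106→Route 3, Car 31→Route 6, Car 91→Route 5 = 474 km.
Swapping Car 58↔Car 91 (Car 58→Route 5 203 km, Car 91→Route 2 199 km) adds 235.

Minimum total: 468 km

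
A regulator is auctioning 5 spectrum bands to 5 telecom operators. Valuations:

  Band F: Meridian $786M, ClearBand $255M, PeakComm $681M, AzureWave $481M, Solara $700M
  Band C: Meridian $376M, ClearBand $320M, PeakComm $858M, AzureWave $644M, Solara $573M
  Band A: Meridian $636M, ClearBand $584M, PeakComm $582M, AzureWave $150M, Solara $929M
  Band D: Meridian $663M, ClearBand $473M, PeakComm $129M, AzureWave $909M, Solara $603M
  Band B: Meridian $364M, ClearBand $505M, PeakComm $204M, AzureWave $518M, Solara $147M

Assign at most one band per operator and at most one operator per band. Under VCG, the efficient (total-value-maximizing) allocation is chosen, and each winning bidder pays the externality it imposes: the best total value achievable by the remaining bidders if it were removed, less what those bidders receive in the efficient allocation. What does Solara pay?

Efficient allocation: Meridian→Band F ($786M), ClearBand→Band B ($505M), PeakComm→Band C ($858M), AzureWave→Band D ($909M), Solara→Band A ($929M); total welfare W = $3987M.
Solara receives Band A at value $929M, so the others get W − 929 = $3058M.
Without Solara: best allocation of the remaining 4 bidders over all 5 bands is Meridian→Band F ($786M), ClearBand→Band A ($584M), PeakComm→Band C ($858M), AzureWave→Band D ($909M), total $3137M.
VCG payment = (others' best without Solara) − (others' welfare with Solara) = 3137 − 3058 = $79M.

Solara pays $79M.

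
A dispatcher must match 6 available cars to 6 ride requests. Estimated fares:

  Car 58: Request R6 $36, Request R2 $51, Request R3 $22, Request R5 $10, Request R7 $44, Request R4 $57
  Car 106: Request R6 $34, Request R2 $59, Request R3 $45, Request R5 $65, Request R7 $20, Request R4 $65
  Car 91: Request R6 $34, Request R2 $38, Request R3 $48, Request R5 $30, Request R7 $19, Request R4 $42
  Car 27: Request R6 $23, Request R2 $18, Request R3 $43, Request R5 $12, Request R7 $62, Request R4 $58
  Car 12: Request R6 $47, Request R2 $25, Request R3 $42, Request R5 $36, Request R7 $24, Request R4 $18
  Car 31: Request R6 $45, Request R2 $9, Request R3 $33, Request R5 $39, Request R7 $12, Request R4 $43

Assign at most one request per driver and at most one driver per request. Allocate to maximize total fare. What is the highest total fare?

Optimal: Car 58→Request R2 ($51), Car 106→Request R5 ($65), Car 91→Request R3 ($48), Car 27→Request R7 ($62), Car 12→Request R6 ($47), Car 31→Request R4 ($43) — total 51+65+48+62+47+43 = $316.
Column-greedy (each request in turn goes to its best remaining driver) gives $312, worse by 4.
Next-best assignment: Car 58→Request R2, Car 106→Request R4, Car 91→Request R3, Car 27→Request R7, Car 12→Request R6, Car 31→Request R5 = $312.

Max total: $316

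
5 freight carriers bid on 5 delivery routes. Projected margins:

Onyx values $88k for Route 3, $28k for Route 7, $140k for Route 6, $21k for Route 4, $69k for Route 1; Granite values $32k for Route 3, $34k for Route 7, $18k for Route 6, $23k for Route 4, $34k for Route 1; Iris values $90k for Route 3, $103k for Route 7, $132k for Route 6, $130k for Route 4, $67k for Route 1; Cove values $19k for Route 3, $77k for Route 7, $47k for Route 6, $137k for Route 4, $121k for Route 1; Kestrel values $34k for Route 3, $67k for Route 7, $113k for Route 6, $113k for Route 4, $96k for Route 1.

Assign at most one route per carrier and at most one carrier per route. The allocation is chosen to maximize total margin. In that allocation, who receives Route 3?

Granite receives Route 3.

Optimal: Onyx→Route 6 ($140k), Granite→Route 3 ($32k), Iris→Route 7 ($103k), Cove→Route 1 ($121k), Kestrel→Route 4 ($113k) — total 140+32+103+121+113 = $509k.
No other one-to-one assignment exceeds $509k.
Granite's own top route is Route 7 ($34k), but forcing Granite→Route 7 and reassigning the rest optimally gives only $498k — worse by 11.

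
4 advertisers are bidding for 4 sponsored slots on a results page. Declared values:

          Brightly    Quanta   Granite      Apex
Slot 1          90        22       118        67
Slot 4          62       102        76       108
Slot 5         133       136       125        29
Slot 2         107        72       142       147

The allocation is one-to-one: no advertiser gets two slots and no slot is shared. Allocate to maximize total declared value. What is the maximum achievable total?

This is a one-to-one assignment (maximum-weight bipartite matching).
Optimal: Brightly→Slot 5 ($133), Quanta→Slot 4 ($102), Granite→Slot 1 ($118), Apex→Slot 2 ($147) — total 133+102+118+147 = $500.
Row-greedy (each advertiser in turn takes its best remaining slot) gives $444, worse by 56.
Next-best assignment: Brightly→Slot 1, Quanta→Slot 5, Granite→Slot 2, Apex→Slot 4 = $476.
Swapping Granite↔Quanta (Granite→Slot 4 $76, Quanta→Slot 1 $22) loses 122.
Checked against all permutations: $500 is optimal.

Max total: $500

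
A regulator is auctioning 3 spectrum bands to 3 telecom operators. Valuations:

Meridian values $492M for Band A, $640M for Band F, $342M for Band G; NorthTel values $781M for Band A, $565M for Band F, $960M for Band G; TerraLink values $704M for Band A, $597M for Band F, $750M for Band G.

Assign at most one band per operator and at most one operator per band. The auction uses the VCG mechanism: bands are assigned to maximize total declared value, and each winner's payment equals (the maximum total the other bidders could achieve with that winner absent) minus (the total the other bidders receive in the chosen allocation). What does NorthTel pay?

Efficient allocation: Meridian→Band F ($640M), NorthTel→Band G ($960M), TerraLink→Band A ($704M); total welfare W = $2304M.
NorthTel receives Band G at value $960M, so the others get W − 960 = $1344M.
Without NorthTel: best allocation of the remaining 2 bidders over all 3 bands is Meridian→Band F ($640M), TerraLink→Band G ($750M), total $1390M.
VCG payment = (others' best without NorthTel) − (others' welfare with NorthTel) = 1390 − 1344 = $46M.

NorthTel pays $46M.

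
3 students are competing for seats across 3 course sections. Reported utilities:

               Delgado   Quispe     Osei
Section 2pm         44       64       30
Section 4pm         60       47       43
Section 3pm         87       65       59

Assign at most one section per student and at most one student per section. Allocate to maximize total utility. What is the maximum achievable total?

Max total: 194 points

This is the linear assignment problem.
Optimal: Delgado→Section 3pm (87 points), Quispe→Section 2pm (64 points), Osei→Section 4pm (43 points) — total 87+64+43 = 194 points.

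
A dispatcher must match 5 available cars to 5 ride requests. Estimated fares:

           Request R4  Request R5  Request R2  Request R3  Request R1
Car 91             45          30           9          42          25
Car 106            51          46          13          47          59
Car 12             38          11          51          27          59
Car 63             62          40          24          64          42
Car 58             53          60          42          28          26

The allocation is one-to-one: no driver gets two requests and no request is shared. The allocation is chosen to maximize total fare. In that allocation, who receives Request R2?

Car 12 receives Request R2.

Optimal: Car 91→Request R4 ($45), Car 106→Request R1 ($59), Car 12→Request R2 ($51), Car 63→Request R3 ($64), Car 58→Request R5 ($60) — total 45+59+51+64+60 = $279.
Column-greedy (each request in turn goes to its best remaining driver) gives $245, worse by 34.
Next-best assignment: Car 91→Request R3, Car 106→Request R1, Car 12→Request R2, Car 63→Request R4, Car 58→Request R5 = $274.
Checked against all permutations: $279 is optimal.
Car 12's own top request is Request R1 ($59), but forcing Car 12→Request R1 and reassigning the rest optimally gives only $256 — worse by 23.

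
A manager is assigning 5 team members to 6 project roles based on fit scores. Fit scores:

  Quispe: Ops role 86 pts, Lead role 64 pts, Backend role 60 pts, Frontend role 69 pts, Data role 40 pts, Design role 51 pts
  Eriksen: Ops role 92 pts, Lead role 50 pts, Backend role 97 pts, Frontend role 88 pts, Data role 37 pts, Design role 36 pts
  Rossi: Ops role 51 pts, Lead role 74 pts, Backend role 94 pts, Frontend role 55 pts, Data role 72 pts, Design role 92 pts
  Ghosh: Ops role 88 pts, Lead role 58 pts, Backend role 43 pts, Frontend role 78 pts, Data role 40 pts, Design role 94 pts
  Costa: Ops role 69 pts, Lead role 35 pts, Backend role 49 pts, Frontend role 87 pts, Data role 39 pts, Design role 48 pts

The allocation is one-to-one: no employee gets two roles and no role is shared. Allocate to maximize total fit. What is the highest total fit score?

Optimal: Quispe→Ops role (86 pts), Eriksen→Backend role (97 pts), Rossi→Lead role (74 pts), Ghosh→Design role (94 pts), Costa→Frontend role (87 pts) — total 86+97+74+94+87 = 438 pts.
Column-greedy (each role in turn goes to its best remaining employee) gives 353 pts, worse by 85.
Next-best assignment: Quispe→Ops role, Eriksen→Backend role, Rossi→Data role, Ghosh→Design role, Costa→Frontend role = 436 pts.
No other one-to-one assignment exceeds 438 pts.

Max total: 438 pts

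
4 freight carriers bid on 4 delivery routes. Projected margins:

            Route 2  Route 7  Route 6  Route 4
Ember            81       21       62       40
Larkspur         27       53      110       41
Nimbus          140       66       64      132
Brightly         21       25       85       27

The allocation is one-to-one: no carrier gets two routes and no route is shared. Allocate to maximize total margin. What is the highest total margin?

This is a one-to-one assignment (maximum-weight bipartite matching).
Optimal: Ember→Route 2 ($81k), Larkspur→Route 7 ($53k), Nimbus→Route 4 ($132k), Brightly→Route 6 ($85k) — total 81+53+132+85 = $351k.
Row-greedy (each carrier in turn takes its best remaining route) gives $348k, worse by 3.
Next-best assignment: Ember→Route 2, Larkspur→Route 6, Nimbus→Route 4, Brightly→Route 7 = $348k.
Every other assignment is strictly worse.

Maximum total: $351k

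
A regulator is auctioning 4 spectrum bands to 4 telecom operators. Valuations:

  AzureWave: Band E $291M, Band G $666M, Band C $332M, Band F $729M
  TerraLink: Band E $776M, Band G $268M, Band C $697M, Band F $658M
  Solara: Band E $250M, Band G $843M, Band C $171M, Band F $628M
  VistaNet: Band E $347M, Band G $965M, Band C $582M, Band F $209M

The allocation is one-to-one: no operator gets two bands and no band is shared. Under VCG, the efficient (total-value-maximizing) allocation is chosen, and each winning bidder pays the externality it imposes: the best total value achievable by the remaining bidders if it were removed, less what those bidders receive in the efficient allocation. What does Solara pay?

Solara pays $383M.

Efficient allocation: AzureWave→Band F ($729M), TerraLink→Band E ($776M), Solara→Band G ($843M), VistaNet→Band C ($582M); total welfare W = $2930M.
Solara receives Band G at value $843M, so the others get W − 843 = $2087M.
Without Solara: best allocation of the remaining 3 bidders over all 4 bands is AzureWave→Band F ($729M), TerraLink→Band E ($776M), VistaNet→Band G ($965M), total $2470M.
VCG payment = (others' best without Solara) − (others' welfare with Solara) = 2470 − 2087 = $383M.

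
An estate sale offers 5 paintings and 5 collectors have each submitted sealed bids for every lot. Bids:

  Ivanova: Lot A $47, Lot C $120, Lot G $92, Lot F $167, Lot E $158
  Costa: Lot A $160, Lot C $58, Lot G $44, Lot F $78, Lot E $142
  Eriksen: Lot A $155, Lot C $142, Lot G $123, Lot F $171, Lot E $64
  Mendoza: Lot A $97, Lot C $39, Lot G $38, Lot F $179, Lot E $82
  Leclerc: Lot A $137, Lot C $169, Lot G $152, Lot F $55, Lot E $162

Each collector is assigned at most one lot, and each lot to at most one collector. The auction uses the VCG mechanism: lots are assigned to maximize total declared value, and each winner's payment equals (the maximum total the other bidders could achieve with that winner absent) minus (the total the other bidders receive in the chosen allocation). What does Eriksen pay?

Efficient allocation: Ivanova→Lot E ($158), Costa→Lot A ($160), Eriksen→Lot C ($142), Mendoza→Lot F ($179), Leclerc→Lot G ($152); total welfare W = $791.
Eriksen receives Lot C at value $142, so the others get W − 142 = $649.
Without Eriksen: best allocation of the remaining 4 bidders over all 5 lots is Ivanova→Lot E ($158), Costa→Lot A ($160), Mendoza→Lot F ($179), Leclerc→Lot C ($169), total $666.
VCG payment = (others' best without Eriksen) − (others' welfare with Eriksen) = 666 − 649 = $17.

Eriksen pays $17.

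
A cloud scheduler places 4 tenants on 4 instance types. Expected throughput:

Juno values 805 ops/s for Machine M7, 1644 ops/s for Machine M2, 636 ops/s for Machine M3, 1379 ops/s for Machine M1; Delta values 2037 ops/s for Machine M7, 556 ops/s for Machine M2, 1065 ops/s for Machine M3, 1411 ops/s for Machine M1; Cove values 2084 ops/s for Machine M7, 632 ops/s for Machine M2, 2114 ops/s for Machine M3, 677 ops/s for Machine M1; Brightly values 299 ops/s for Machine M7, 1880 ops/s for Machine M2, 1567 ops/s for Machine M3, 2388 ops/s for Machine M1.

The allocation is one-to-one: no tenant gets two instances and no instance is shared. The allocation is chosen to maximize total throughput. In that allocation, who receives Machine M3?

Cove receives Machine M3.

Treat this as an assignment problem: match each tenant to one instance.
Optimal: Juno→Machine M2 (1644 ops/s), Delta→Machine M7 (2037 ops/s), Cove→Machine M3 (2114 ops/s), Brightly→Machine M1 (2388 ops/s) — total 1644+2037+2114+2388 = 8183 ops/s.
Column-greedy (each instance in turn goes to its best remaining tenant) gives 6408 ops/s, worse by 1775.
Next-best assignment: Juno→Machine M1, Delta→Machine M7, Cove→Machine M3, Brightly→Machine M2 = 7410 ops/s.
No other one-to-one assignment exceeds 8183 ops/s.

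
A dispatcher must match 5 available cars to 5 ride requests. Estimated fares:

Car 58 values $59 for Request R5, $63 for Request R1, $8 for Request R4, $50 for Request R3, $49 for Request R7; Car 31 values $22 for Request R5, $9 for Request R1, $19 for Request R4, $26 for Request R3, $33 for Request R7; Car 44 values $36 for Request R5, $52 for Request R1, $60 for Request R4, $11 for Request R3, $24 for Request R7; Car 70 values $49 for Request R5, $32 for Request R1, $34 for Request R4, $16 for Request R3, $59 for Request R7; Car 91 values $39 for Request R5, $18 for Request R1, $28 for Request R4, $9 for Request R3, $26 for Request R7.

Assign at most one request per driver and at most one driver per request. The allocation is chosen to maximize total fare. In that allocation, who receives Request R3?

Optimal: Car 58→Request R1 ($63), Car 31→Request R3 ($26), Car 44→Request R4 ($60), Car 70→Request R7 ($59), Car 91→Request R5 ($39) — total 63+26+60+59+39 = $247.
Row-greedy (each driver in turn takes its best remaining request) gives $214, worse by 33.
Next-best assignment: Car 58→Request R5, Car 31→Request R3, Car 44→Request R1, Car 70→Request R7, Car 91→Request R4 = $224.
Car 31's own top request is Request R7 ($33), but forcing Car 31→Request R7 and reassigning the rest optimally gives only $214 — worse by 33.

Car 31 receives Request R3.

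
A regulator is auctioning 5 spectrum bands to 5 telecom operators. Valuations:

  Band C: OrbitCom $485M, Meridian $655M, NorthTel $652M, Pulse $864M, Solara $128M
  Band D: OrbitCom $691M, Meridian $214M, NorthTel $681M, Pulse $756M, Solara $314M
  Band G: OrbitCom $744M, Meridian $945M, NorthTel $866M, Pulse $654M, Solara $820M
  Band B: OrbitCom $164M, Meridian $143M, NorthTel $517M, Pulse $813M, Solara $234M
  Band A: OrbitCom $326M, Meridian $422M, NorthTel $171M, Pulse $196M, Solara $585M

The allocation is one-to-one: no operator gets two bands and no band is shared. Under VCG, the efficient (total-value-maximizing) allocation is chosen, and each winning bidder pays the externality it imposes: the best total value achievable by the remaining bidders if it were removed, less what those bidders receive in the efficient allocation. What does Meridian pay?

Efficient allocation: OrbitCom→Band D ($691M), Meridian→Band G ($945M), NorthTel→Band C ($652M), Pulse→Band B ($813M), Solara→Band A ($585M); total welfare W = $3686M.
Meridian receives Band G at value $945M, so the others get W − 945 = $2741M.
Without Meridian: best allocation of the remaining 4 bidders over all 5 bands is OrbitCom→Band D ($691M), NorthTel→Band G ($866M), Pulse→Band C ($864M), Solara→Band A ($585M), total $3006M.
VCG payment = (others' best without Meridian) − (others' welfare with Meridian) = 3006 − 2741 = $265M.

Meridian pays $265M.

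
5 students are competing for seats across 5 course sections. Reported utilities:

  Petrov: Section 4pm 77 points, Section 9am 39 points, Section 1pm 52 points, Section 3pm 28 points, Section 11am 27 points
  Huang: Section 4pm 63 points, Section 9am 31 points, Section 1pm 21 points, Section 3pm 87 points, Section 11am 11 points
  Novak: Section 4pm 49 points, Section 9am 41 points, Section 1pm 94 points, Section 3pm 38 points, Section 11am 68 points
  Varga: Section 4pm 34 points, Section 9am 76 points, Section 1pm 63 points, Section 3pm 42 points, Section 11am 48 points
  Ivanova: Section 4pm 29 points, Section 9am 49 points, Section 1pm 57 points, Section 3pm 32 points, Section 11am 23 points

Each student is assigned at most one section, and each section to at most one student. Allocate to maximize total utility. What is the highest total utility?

This is the linear assignment problem.
Optimal: Petrov→Section 4pm (77 points), Huang→Section 3pm (87 points), Novak→Section 11am (68 points), Varga→Section 9am (76 points), Ivanova→Section 1pm (57 points) — total 77+87+68+76+57 = 365 points.
Max-entry greedy (repeatedly take the single best remaining cell) gives 357 points, worse by 8.
No other one-to-one assignment exceeds 365 points.

Maximum total: 365 points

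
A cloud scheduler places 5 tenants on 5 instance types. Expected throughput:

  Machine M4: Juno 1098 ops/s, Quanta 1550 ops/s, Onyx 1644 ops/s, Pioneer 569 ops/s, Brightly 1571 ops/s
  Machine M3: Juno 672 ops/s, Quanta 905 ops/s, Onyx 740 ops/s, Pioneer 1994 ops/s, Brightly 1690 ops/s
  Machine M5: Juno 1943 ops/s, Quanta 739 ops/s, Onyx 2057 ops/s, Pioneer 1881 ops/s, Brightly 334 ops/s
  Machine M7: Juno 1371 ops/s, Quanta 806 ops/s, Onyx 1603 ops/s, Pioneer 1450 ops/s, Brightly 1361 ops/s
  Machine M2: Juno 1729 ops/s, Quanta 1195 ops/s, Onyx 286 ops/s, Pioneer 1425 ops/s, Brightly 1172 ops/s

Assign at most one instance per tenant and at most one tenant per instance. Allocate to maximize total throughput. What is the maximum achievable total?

Optimal: Juno→Machine M2 (1729 ops/s), Quanta→Machine M4 (1550 ops/s), Onyx→Machine M5 (2057 ops/s), Pioneer→Machine M3 (1994 ops/s), Brightly→Machine M7 (1361 ops/s) — total 1729+1550+2057+1994+1361 = 8691 ops/s.
Column-greedy (each instance in turn goes to its best remaining tenant) gives 8137 ops/s, worse by 554.
Next-best assignment: Juno→Machine M2, Quanta→Machine M4, Onyx→Machine M5, Pioneer→Machine M7, Brightly→Machine M3 = 8476 ops/s.

Maximum total: 8691 ops/s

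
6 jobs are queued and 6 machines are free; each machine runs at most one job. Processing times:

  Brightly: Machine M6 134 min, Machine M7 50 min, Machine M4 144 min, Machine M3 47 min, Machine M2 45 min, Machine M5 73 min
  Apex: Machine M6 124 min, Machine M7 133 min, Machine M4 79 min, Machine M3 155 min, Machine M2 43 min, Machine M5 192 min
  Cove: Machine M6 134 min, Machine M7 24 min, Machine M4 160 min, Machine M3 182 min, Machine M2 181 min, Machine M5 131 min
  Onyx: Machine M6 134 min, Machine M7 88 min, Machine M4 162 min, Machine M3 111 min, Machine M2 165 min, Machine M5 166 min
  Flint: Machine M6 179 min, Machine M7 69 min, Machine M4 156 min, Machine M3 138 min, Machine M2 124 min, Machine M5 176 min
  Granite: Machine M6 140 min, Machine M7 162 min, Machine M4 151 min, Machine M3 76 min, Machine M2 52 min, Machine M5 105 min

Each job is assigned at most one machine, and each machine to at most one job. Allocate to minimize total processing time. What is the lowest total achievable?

Min total: 500 min

Optimal: Brightly→Machine M5 (73 min), Apex→Machine M4 (79 min), Cove→Machine M7 (24 min), Onyx→Machine M6 (134 min), Flint→Machine M3 (138 min), Granite→Machine M2 (52 min) — total 73+79+24+134+138+52 = 500 min.
Min-entry greedy (repeatedly take the single cheapest remaining cell) gives 509 min, worse by 9.
Swapping Flint↔Granite (Flint→Machine M2 124 min, Granite→Machine M3 76 min) adds 10.
Checked against all permutations: 500 min is optimal.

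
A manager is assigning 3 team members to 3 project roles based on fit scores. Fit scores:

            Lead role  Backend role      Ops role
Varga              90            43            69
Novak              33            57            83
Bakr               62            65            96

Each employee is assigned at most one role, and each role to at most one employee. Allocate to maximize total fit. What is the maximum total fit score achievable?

Optimal: Varga→Lead role (90 pts), Novak→Backend role (57 pts), Bakr→Ops role (96 pts) — total 90+57+96 = 243 pts.
Row-greedy (each employee in turn takes its best remaining role) gives 238 pts, worse by 5.
Swapping Novak↔Varga (Novak→Lead role 33 pts, Varga→Backend role 43 pts) loses 71.

Max total: 243 pts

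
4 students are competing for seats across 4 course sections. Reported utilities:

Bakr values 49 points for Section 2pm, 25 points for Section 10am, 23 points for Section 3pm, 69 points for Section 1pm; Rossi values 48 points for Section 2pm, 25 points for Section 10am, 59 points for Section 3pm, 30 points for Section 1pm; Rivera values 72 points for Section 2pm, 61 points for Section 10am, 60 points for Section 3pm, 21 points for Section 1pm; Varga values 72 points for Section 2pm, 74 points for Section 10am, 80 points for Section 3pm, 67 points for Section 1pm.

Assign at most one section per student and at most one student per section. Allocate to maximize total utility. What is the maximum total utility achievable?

Maximum total: 274 points

Optimal: Bakr→Section 1pm (69 points), Rossi→Section 3pm (59 points), Rivera→Section 2pm (72 points), Varga→Section 10am (74 points) — total 69+59+72+74 = 274 points.
Max-entry greedy (repeatedly take the single best remaining cell) gives 246 points, worse by 28.
Next-best assignment: Bakr→Section 1pm, Rossi→Section 3pm, Rivera→Section 10am, Varga→Section 2pm = 261 points.
No other one-to-one assignment exceeds 274 points.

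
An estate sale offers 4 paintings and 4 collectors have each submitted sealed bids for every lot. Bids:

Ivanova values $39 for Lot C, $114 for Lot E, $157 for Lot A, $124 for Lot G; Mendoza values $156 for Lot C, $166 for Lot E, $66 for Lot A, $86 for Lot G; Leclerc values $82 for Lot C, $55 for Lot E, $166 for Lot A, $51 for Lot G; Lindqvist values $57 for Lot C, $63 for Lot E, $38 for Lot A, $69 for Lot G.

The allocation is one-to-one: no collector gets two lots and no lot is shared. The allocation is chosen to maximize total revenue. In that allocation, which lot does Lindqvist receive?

Lindqvist receives Lot C.

Optimal: Ivanova→Lot G ($124), Mendoza→Lot E ($166), Leclerc→Lot A ($166), Lindqvist→Lot C ($57) — total 124+166+166+57 = $513.
Column-greedy (each lot in turn goes to its best remaining collector) gives $505, worse by 8.
Next-best assignment: Ivanova→Lot G, Mendoza→Lot C, Leclerc→Lot A, Lindqvist→Lot E = $509.
Lindqvist's own top lot is Lot G ($69), but forcing Lindqvist→Lot G and reassigning the rest optimally gives only $505 — worse by 8.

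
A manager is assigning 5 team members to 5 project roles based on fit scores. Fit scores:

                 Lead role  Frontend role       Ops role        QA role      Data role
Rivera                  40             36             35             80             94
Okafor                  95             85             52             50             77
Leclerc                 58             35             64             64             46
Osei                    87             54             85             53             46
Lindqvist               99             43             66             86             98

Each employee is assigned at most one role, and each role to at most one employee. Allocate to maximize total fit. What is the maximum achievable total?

Maximum total: 427 pts

Optimal: Rivera→Data role (94 pts), Okafor→Frontend role (85 pts), Leclerc→QA role (64 pts), Osei→Ops role (85 pts), Lindqvist→Lead role (99 pts) — total 94+85+64+85+99 = 427 pts.
Row-greedy (each employee in turn takes its best remaining role) gives 393 pts, worse by 34.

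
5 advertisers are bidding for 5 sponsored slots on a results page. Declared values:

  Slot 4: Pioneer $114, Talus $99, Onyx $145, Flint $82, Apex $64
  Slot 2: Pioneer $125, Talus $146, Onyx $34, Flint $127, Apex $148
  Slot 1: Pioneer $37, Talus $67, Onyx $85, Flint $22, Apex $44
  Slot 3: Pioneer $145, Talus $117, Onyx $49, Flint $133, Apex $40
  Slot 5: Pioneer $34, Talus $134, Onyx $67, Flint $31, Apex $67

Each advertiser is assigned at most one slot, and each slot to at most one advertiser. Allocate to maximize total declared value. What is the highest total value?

This is a one-to-one assignment (maximum-weight bipartite matching).
Optimal: Pioneer→Slot 4 ($114), Talus→Slot 5 ($134), Onyx→Slot 1 ($85), Flint→Slot 3 ($133), Apex→Slot 2 ($148) — total 114+134+85+133+148 = $614.
Row-greedy (each advertiser in turn takes its best remaining slot) gives $511, worse by 103.
Swapping Pioneer↔Onyx (Pioneer→Slot 1 $37, Onyx→Slot 4 $145) loses 17.
Checked against all permutations: $614 is optimal.

Max total: $614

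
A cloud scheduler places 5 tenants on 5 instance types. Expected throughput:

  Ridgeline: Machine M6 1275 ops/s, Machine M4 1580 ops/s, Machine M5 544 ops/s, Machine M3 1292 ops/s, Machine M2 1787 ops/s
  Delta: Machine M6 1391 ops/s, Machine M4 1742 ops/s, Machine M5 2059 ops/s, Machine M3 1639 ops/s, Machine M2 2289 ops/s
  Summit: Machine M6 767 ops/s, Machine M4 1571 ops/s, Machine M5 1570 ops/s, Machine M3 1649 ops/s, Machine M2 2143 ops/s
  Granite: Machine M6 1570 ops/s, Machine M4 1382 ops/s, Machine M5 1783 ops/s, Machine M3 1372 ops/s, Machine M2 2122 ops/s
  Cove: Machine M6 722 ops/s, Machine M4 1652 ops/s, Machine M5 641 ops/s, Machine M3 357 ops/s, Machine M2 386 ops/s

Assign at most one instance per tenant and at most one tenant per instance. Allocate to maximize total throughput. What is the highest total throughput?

Max total: 8757 ops/s

Optimal: Ridgeline→Machine M6 (1275 ops/s), Delta→Machine M5 (2059 ops/s), Summit→Machine M3 (1649 ops/s), Granite→Machine M2 (2122 ops/s), Cove→Machine M4 (1652 ops/s) — total 1275+2059+1649+2122+1652 = 8757 ops/s.
Max-entry greedy (repeatedly take the single best remaining cell) gives 8648 ops/s, worse by 109.
Every other assignment is strictly worse.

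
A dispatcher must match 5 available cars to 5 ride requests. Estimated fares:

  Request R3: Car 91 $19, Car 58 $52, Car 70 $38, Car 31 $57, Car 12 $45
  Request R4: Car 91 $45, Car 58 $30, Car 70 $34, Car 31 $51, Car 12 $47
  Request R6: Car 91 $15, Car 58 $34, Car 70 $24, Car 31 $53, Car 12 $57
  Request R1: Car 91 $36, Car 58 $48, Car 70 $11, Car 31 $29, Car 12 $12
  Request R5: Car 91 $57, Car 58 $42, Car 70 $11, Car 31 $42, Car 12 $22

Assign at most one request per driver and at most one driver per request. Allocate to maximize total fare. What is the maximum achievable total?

This is the linear assignment problem.
Optimal: Car 91→Request R5 ($57), Car 58→Request R1 ($48), Car 70→Request R4 ($34), Car 31→Request R3 ($57), Car 12→Request R6 ($57) — total 57+48+34+57+57 = $253.
Row-greedy (each driver in turn takes its best remaining request) gives $208, worse by 45.
Every other assignment is strictly worse.

Max total: $253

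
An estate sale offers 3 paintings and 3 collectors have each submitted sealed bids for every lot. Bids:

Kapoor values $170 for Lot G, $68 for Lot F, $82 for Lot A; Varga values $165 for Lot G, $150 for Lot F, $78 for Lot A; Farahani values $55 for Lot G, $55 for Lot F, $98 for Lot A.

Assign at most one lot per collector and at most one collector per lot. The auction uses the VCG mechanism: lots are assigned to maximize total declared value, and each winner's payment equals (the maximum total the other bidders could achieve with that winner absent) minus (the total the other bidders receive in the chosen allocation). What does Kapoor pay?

Kapoor pays $15.

Efficient allocation: Kapoor→Lot G ($170), Varga→Lot F ($150), Farahani→Lot A ($98); total welfare W = $418.
Kapoor receives Lot G at value $170, so the others get W − 170 = $248.
Without Kapoor: best allocation of the remaining 2 bidders over all 3 lots is Varga→Lot G ($165), Farahani→Lot A ($98), total $263.
VCG payment = (others' best without Kapoor) − (others' welfare with Kapoor) = 263 − 248 = $15.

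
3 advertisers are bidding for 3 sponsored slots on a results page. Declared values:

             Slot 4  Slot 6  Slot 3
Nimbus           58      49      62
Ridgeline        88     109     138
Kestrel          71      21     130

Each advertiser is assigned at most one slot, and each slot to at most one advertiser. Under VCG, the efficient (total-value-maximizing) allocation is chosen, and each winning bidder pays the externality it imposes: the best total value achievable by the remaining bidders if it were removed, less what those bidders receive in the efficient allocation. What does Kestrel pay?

Efficient allocation: Nimbus→Slot 4 ($58), Ridgeline→Slot 6 ($109), Kestrel→Slot 3 ($130); total welfare W = $297.
Kestrel receives Slot 3 at value $130, so the others get W − 130 = $167.
Without Kestrel: best allocation of the remaining 2 bidders over all 3 slots is Nimbus→Slot 4 ($58), Ridgeline→Slot 3 ($138), total $196.
VCG payment = (others' best without Kestrel) − (others' welfare with Kestrel) = 196 − 167 = $29.

Kestrel pays $29.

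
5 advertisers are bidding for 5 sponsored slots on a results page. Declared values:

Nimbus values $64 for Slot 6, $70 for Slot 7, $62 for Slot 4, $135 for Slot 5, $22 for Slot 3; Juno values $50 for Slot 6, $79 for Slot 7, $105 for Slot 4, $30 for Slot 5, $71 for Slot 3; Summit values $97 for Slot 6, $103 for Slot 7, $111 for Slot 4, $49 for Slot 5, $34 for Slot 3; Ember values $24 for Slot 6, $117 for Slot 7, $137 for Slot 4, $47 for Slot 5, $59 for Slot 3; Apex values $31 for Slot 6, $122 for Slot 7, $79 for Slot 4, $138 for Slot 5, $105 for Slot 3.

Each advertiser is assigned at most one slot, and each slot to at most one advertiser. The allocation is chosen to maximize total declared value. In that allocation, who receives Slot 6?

This is the linear assignment problem.
Optimal: Nimbus→Slot 5 ($135), Juno→Slot 3 ($71), Summit→Slot 6 ($97), Ember→Slot 4 ($137), Apex→Slot 7 ($122) — total 135+71+97+137+122 = $562.
Max-entry greedy (repeatedly take the single best remaining cell) gives $513, worse by 49.
Next-best assignment: Nimbus→Slot 5, Juno→Slot 4, Summit→Slot 6, Ember→Slot 7, Apex→Slot 3 = $559.
Every other assignment is strictly worse.
Summit's own top slot is Slot 4 ($111), but forcing Summit→Slot 4 and reassigning the rest optimally gives only $518 — worse by 44.

Summit receives Slot 6.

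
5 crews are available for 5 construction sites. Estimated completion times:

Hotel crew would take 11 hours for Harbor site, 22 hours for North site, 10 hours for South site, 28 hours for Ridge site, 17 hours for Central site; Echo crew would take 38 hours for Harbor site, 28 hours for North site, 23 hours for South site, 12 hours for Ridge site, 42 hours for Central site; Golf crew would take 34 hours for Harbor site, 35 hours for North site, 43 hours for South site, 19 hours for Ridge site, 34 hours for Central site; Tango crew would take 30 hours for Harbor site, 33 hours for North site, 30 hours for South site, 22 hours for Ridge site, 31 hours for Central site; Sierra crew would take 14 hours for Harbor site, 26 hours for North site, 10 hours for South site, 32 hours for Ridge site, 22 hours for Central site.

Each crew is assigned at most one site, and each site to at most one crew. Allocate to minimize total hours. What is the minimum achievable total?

Min total: 99 hours

This is the linear assignment problem.
Optimal: Hotel crew→Harbor site (11 hours), Echo crew→North site (28 hours), Golf crew→Ridge site (19 hours), Tango crew→Central site (31 hours), Sierra crew→South site (10 hours) — total 11+28+19+31+10 = 99 hours.
Row-greedy (each crew in turn takes its cheapest remaining site) gives 113 hours, worse by 14.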